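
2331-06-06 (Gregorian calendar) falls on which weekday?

Saturday

January 1, 2331 is a Thursday.
June 6 is day 157 of the year, i.e. 156 days after Jan 1.
156 mod 7 = 2, so advance 2 weekdays from Thursday: Saturday.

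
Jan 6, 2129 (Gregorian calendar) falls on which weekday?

January 1, 2129 is a Saturday.
January 6 is day 6 of the year, i.e. 5 days after Jan 1.
5 mod 7 = 5, so advance 5 weekdays from Saturday: Thursday.

Thursday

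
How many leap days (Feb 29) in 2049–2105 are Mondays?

1

Leap years in 2049–2105: 13 of them.
Feb 29 weekday advances by 5 (mod 7) from one leap year to the next four years later (or differs when a century non-leap intervenes).
Leap-day weekdays: 2052:Thu 2056:Tue 2060:Sun 2064:Fri 2068:Wed 2072:Mon✓ 2076:Sat 2080:Thu 2084:Tue 2088:Sun 2092:Fri 2096:Wed 2104:Fri
Monday: 2072 → 1.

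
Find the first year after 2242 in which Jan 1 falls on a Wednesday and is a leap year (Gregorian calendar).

Jan 1 advances by 2 weekdays after a leap year and by 1 after a common year.
2242: Jan 1 is Saturday.
2243: Sunday
2244: Monday (leap)
2245: Wednesday
2246: Thursday
2247: Friday
2248: Saturday (leap)
2249: Monday
2250: Tuesday
2251: Wednesday
2252: Thursday (leap)
2253: Saturday
2254: Sunday
2255: Monday
2256: Tuesday (leap)
2257: Thursday
2258: Friday
2259: Saturday
2260: Sunday (leap)
2261: Tuesday
2262: Wednesday
2263: Thursday
2264: Friday (leap)
2265: Sunday
2266: Monday
2267: Tuesday
2268: Wednesday (leap)
2268 begins on a Wednesday and is a leap year.

2268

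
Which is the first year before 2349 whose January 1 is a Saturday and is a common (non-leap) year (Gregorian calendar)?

Jan 1 advances by 2 weekdays after a leap year and by 1 after a common year.
2349: Jan 1 is Saturday.
2348: Thursday (leap)
2347: Wednesday
2346: Tuesday
2345: Monday
2344: Saturday (leap)
2343: Friday
2342: Thursday
2341: Wednesday
2340: Monday (leap)
2339: Sunday
2338: Saturday
2338 begins on a Saturday and is a common year.

2338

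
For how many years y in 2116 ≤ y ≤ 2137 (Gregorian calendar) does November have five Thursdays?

November has 30 days; it has five Thursdays when Thursday falls among the first (month-length − 28) days — i.e. when November 1 is one of Thursday/Wednesday.
November 1 by year: 2116:Sun 2117:Mon 2118:Tue 2119:Wed✓ 2120:Fri 2121:Sat 2122:Sun 2123:Mon 2124:Wed✓ 2125:Thu✓ 2126:Fri 2127:Sat 2128:Mon 2129:Tue 2130:Wed✓ 2131:Thu✓ 2132:Sat 2133:Sun 2134:Mon 2135:Tue 2136:Thu✓ 2137:Fri
Years with five Thursdays: 2119, 2124, 2125, 2130, 2131, 2136 → 6.

6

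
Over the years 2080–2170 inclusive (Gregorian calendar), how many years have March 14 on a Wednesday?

Track March 14's weekday year by year (advancing +1, or +2 across a Feb 29):
  2080: Thu  2081: Fri (+1)  2082: Sat (+1)  2083: Sun (+1)  2084: Tue (+2)
  2085: Wed (+1) ✓  2086: Thu (+1)  2087: Fri (+1)  2088: Sun (+2)  2089: Mon (+1)
  2090: Tue (+1)  2091: Wed (+1) ✓  2092: Fri (+2)  2093: Sat (+1)  … (63 more years) …
  2157: Mon (+1)  2158: Tue (+1)  2159: Wed (+1) ✓  2160: Fri (+2)  2161: Sat (+1)
  2162: Sun (+1)  2163: Mon (+1)  2164: Wed (+2) ✓  2165: Thu (+1)  2166: Fri (+1)
  2167: Sat (+1)  2168: Mon (+2)  2169: Tue (+1)  2170: Wed (+1) ✓
Wednesday years: 2085, 2091, 2096, 2103, 2108, 2114, 2125, 2131, 2136, 2142, 2153, 2159, 2164, 2170 — 14 in total.

14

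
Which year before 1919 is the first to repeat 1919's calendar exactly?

1913

Two years share a calendar iff Jan 1 falls on the same weekday and both are leap or both are common. 1919: Jan 1 is Wednesday, common year.
1918: Jan 1 Tuesday, common
1917: Jan 1 Monday, common
1916: Jan 1 Saturday, leap
1915: Jan 1 Friday, common
1914: Jan 1 Thursday, common
1913: Jan 1 Wednesday, common
1913 matches on both conditions.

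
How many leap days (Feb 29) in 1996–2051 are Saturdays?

Leap years in 1996–2051: 14 of them.
Feb 29 weekday advances by 5 (mod 7) from one leap year to the next four years later (or differs when a century non-leap intervenes).
Leap-day weekdays: 1996:Thu 2000:Tue 2004:Sun 2008:Fri 2012:Wed 2016:Mon 2020:Sat✓ 2024:Thu 2028:Tue 2032:Sun 2036:Fri 2040:Wed 2044:Mon 2048:Sat✓
Saturday: 2020, 2048 → 2.

2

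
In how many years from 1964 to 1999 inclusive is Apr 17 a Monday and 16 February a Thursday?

4

Check each year's weekday for Apr 17 and 16 February:
  1964: Fri/Sun  1965: Sat/Tue  1966: Sun/Wed  1967: Mon/Thu ✓  1968: Wed/Fri  1969: Thu/Sun  1970: Fri/Mon  1971: Sat/Tue  1972: Mon/Wed  1973: Tue/Fri  1974: Wed/Sat  1975: Thu/Sun  1976: Sat/Mon  1977: Sun/Wed  …(8 more)…  1986: Thu/Sun  1987: Fri/Mon  1988: Sun/Tue  1989: Mon/Thu ✓  1990: Tue/Fri  1991: Wed/Sat  1992: Fri/Sun  1993: Sat/Tue  1994: Sun/Wed  1995: Mon/Thu ✓  1996: Wed/Fri  1997: Thu/Sun  1998: Fri/Mon  1999: Sat/Tue
Both conditions hold in: 1967, 1978, 1989, 1995 — 4.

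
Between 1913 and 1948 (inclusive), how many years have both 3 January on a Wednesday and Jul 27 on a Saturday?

1

Check each year's weekday for 3 January and Jul 27:
  1913: Fri/Sun  1914: Sat/Mon  1915: Sun/Tue  1916: Mon/Thu  1917: Wed/Fri  1918: Thu/Sat  1919: Fri/Sun  1920: Sat/Tue  1921: Mon/Wed  1922: Tue/Thu  1923: Wed/Fri  1924: Thu/Sun  1925: Sat/Mon  1926: Sun/Tue  …(8 more)…  1935: Thu/Sat  1936: Fri/Mon  1937: Sun/Tue  1938: Mon/Wed  1939: Tue/Thu  1940: Wed/Sat ✓  1941: Fri/Sun  1942: Sat/Mon  1943: Sun/Tue  1944: Mon/Thu  1945: Wed/Fri  1946: Thu/Sat  1947: Fri/Sun  1948: Sat/Tue
Both conditions hold in: 1940 — 1.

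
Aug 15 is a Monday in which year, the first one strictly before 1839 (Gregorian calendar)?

From one year to the next, a fixed date's weekday advances by 1, or by 2 when a Feb 29 lies between the two dates.
1839: August 15 is Thursday.
1838: Wednesday (−1)
1837: Tuesday (−1)
1836: Monday (−1)
Aug 15 falls on a Monday in 1836.

1836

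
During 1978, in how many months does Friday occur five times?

4

A month of length L has five Fridays iff its first Friday is on day ≤ L−28 (so day 1–3 in a 31-day month, 1–2 in a 30-day month, day 1 in a leap February).
Checking each month of 1978: Jan starts Sun (31d); Feb starts Wed (28d); Mar starts Wed (31d) ✓; Apr starts Sat (30d); May starts Mon (31d); Jun starts Thu (30d) ✓; Jul starts Sat (31d); Aug starts Tue (31d); Sep starts Fri (30d) ✓; Oct starts Sun (31d); Nov starts Wed (30d); Dec starts Fri (31d) ✓.
Five-Friday months: March, June, September, December → 4.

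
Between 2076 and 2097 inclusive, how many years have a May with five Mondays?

10

May has 31 days; it has five Mondays when Monday falls among the first (month-length − 28) days — i.e. when May 1 is one of Monday/Sunday/Saturday.
May 1 by year: 2076:Fri 2077:Sat✓ 2078:Sun✓ 2079:Mon✓ 2080:Wed 2081:Thu 2082:Fri 2083:Sat✓ 2084:Mon✓ 2085:Tue 2086:Wed 2087:Thu 2088:Sat✓ 2089:Sun✓ 2090:Mon✓ 2091:Tue 2092:Thu 2093:Fri 2094:Sat✓ 2095:Sun✓ 2096:Tue 2097:Wed
Years with five Mondays: 2077, 2078, 2079, 2083, 2084, 2088, 2089, 2090, 2094, 2095 → 10.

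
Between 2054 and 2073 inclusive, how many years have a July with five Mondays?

July has 31 days; it has five Mondays when Monday falls among the first (month-length − 28) days — i.e. when July 1 is one of Monday/Sunday/Saturday.
July 1 by year: 2054:Wed 2055:Thu 2056:Sat✓ 2057:Sun✓ 2058:Mon✓ 2059:Tue 2060:Thu 2061:Fri 2062:Sat✓ 2063:Sun✓ 2064:Tue 2065:Wed 2066:Thu 2067:Fri 2068:Sun✓ 2069:Mon✓ 2070:Tue 2071:Wed 2072:Fri 2073:Sat✓
Years with five Mondays: 2056, 2057, 2058, 2062, 2063, 2068, 2069, 2073 → 8.

8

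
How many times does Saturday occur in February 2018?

4

February 2018 has 28 days and begins on Thursday.
The first Saturday is February 3.
Saturdays fall on 3, 10, 17, 24 — that's 4.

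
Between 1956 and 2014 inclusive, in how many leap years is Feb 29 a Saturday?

2

Leap years in 1956–2014: 15 of them.
Feb 29 weekday advances by 5 (mod 7) from one leap year to the next four years later (or differs when a century non-leap intervenes).
Leap-day weekdays: 1956:Wed 1960:Mon 1964:Sat✓ 1968:Thu 1972:Tue 1976:Sun 1980:Fri 1984:Wed 1988:Mon 1992:Sat✓ 1996:Thu 2000:Tue 2004:Sun 2008:Fri 2012:Wed
Saturday: 1964, 1992 → 2.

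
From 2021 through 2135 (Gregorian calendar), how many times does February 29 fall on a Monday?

Leap years in 2021–2135: 27 of them.
Feb 29 weekday advances by 5 (mod 7) from one leap year to the next four years later (or differs when a century non-leap intervenes).
Leap-day weekdays: 2024:Thu 2028:Tue 2032:Sun 2036:Fri 2040:Wed 2044:Mon✓ 2048:Sat 2052:Thu 2056:Tue 2060:Sun 2064:Fri 2068:Wed 2072:Mon✓ 2076:Sat 2080:Thu 2084:Tue 2088:Sun 2092:Fri 2096:Wed 2104:Fri 2108:Wed 2112:Mon✓ 2116:Sat 2120:Thu 2124:Tue 2128:Sun 2132:Fri
Monday: 2044, 2072, 2112 → 3.

3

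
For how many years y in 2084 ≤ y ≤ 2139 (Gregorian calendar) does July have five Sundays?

July has 31 days; it has five Sundays when Sunday falls among the first (month-length − 28) days — i.e. when July 1 is one of Sunday/Saturday/Friday.
July 1 by year: 2084:Sat✓ 2085:Sun✓ 2086:Mon 2087:Tue 2088:Thu 2089:Fri✓ 2090:Sat✓ 2091:Sun✓ 2092:Tue 2093:Wed 2094:Thu 2095:Fri✓ 2096:Sun✓ 2097:Mon 2098:Tue …(26 more)… 2125:Sun✓ 2126:Mon 2127:Tue 2128:Thu 2129:Fri✓ 2130:Sat✓ 2131:Sun✓ 2132:Tue 2133:Wed 2134:Thu 2135:Fri✓ 2136:Sun✓ 2137:Mon 2138:Tue 2139:Wed
Years with five Sundays: 2084, 2085, 2089, 2090, 2091, 2095, 2096, 2101, 2102, 2103, 2107, 2108, 2112, 2113, 2114, 2118, 2119, 2124, 2125, 2129, 2130, 2131, 2135, 2136 → 24.

24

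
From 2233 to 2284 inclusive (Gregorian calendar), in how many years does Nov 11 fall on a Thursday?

7

Track Nov 11's weekday year by year (advancing +1, or +2 across a Feb 29):
  2233: Mon  2234: Tue (+1)  2235: Wed (+1)  2236: Fri (+2)  2237: Sat (+1)
  2238: Sun (+1)  2239: Mon (+1)  2240: Wed (+2)  2241: Thu (+1) ✓  2242: Fri (+1)
  2243: Sat (+1)  2244: Mon (+2)  2245: Tue (+1)  2246: Wed (+1)  … (24 more years) …
  2271: Sat (+1)  2272: Mon (+2)  2273: Tue (+1)  2274: Wed (+1)  2275: Thu (+1) ✓
  2276: Sat (+2)  2277: Sun (+1)  2278: Mon (+1)  2279: Tue (+1)  2280: Thu (+2) ✓
  2281: Fri (+1)  2282: Sat (+1)  2283: Sun (+1)  2284: Tue (+2)
Thursday years: 2241, 2247, 2252, 2258, 2269, 2275, 2280 — 7 in total.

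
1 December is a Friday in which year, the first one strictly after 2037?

From one year to the next, a fixed date's weekday advances by 1, or by 2 when a Feb 29 lies between the two dates.
2037: December 1 is Tuesday.
2038: Wednesday (+1)
2039: Thursday (+1)
2040: Saturday (+2)
2041: Sunday (+1)
2042: Monday (+1)
2043: Tuesday (+1)
2044: Thursday (+2)
2045: Friday (+1)
1 December falls on a Friday in 2045.

2045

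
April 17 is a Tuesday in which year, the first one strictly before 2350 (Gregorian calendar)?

2345

From one year to the next, a fixed date's weekday advances by 1, or by 2 when a Feb 29 lies between the two dates.
2350: April 17 is Monday.
2349: Sunday (−1)
2348: Saturday (−1)
2347: Thursday (−2)
2346: Wednesday (−1)
2345: Tuesday (−1)
April 17 falls on a Tuesday in 2345.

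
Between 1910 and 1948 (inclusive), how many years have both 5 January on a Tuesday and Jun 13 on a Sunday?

4

Check each year's weekday for 5 January and Jun 13:
  1910: Wed/Mon  1911: Thu/Tue  1912: Fri/Thu  1913: Sun/Fri  1914: Mon/Sat  1915: Tue/Sun ✓  1916: Wed/Tue  1917: Fri/Wed  1918: Sat/Thu  1919: Sun/Fri  1920: Mon/Sun  1921: Wed/Mon  1922: Thu/Tue  1923: Fri/Wed  …(11 more)…  1935: Sat/Thu  1936: Sun/Sat  1937: Tue/Sun ✓  1938: Wed/Mon  1939: Thu/Tue  1940: Fri/Thu  1941: Sun/Fri  1942: Mon/Sat  1943: Tue/Sun ✓  1944: Wed/Tue  1945: Fri/Wed  1946: Sat/Thu  1947: Sun/Fri  1948: Mon/Sun
Both conditions hold in: 1915, 1926, 1937, 1943 — 4.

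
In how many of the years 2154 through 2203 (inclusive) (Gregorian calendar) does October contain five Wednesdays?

October has 31 days; it has five Wednesdays when Wednesday falls among the first (month-length − 28) days — i.e. when October 1 is one of Wednesday/Tuesday/Monday.
October 1 by year: 2154:Tue✓ 2155:Wed✓ 2156:Fri 2157:Sat 2158:Sun 2159:Mon✓ 2160:Wed✓ 2161:Thu 2162:Fri 2163:Sat 2164:Mon✓ 2165:Tue✓ 2166:Wed✓ 2167:Thu 2168:Sat …(20 more)… 2189:Thu 2190:Fri 2191:Sat 2192:Mon✓ 2193:Tue✓ 2194:Wed✓ 2195:Thu 2196:Sat 2197:Sun 2198:Mon✓ 2199:Tue✓ 2200:Wed✓ 2201:Thu 2202:Fri 2203:Sat
Years with five Wednesdays: 2154, 2155, 2159, 2160, 2164, 2165, 2166, 2170, 2171, 2176, 2177, 2181, 2182, 2183, 2187, 2188, 2192, 2193, 2194, 2198, 2199, 2200 → 22.

22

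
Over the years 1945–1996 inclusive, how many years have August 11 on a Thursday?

Track August 11's weekday year by year (advancing +1, or +2 across a Feb 29):
  1945: Sat  1946: Sun (+1)  1947: Mon (+1)  1948: Wed (+2)  1949: Thu (+1) ✓
  1950: Fri (+1)  1951: Sat (+1)  1952: Mon (+2)  1953: Tue (+1)  1954: Wed (+1)
  1955: Thu (+1) ✓  1956: Sat (+2)  1957: Sun (+1)  1958: Mon (+1)  … (24 more years) …
  1983: Thu (+1) ✓  1984: Sat (+2)  1985: Sun (+1)  1986: Mon (+1)  1987: Tue (+1)
  1988: Thu (+2) ✓  1989: Fri (+1)  1990: Sat (+1)  1991: Sun (+1)  1992: Tue (+2)
  1993: Wed (+1)  1994: Thu (+1) ✓  1995: Fri (+1)  1996: Sun (+2)
Thursday years: 1949, 1955, 1960, 1966, 1977, 1983, 1988, 1994 — 8 in total.

8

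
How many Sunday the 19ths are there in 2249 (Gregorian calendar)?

1

Check the 19th of each month of 2249: Jan 19: Fri, Feb 19: Mon, Mar 19: Mon, Apr 19: Thu, May 19: Sat, Jun 19: Tue, Jul 19: Thu, Aug 19: Sun, Sep 19: Wed, Oct 19: Fri, Nov 19: Mon, Dec 19: Wed.
Sunday occurs in August — 1 month.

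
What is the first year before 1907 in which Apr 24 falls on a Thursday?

1902

From one year to the next, a fixed date's weekday advances by 1, or by 2 when a Feb 29 lies between the two dates.
1907: April 24 is Wednesday.
1906: Tuesday (−1)
1905: Monday (−1)
1904: Sunday (−1)
1903: Friday (−2)
1902: Thursday (−1)
Apr 24 falls on a Thursday in 1902.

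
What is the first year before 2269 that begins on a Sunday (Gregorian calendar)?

Jan 1 advances by 2 weekdays after a leap year and by 1 after a common year.
2269: Jan 1 is Friday.
2268: Wednesday (leap)
2267: Tuesday
2266: Monday
2265: Sunday
2265 begins on a Sunday

2265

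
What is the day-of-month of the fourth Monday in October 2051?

23

October 1, 2051 is a Sunday, so the first Monday is the 2nd.
The fourth Monday is 2 + 21 = 23.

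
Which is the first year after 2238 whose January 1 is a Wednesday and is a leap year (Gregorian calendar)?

Jan 1 advances by 2 weekdays after a leap year and by 1 after a common year.
2238: Jan 1 is Monday.
2239: Tuesday
2240: Wednesday (leap)
2240 begins on a Wednesday and is a leap year.

2240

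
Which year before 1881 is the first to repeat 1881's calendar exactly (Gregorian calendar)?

Two years share a calendar iff Jan 1 falls on the same weekday and both are leap or both are common. 1881: Jan 1 is Saturday, common year.
1880: Jan 1 Thursday, leap
1879: Jan 1 Wednesday, common
1878: Jan 1 Tuesday, common
1877: Jan 1 Monday, common
1876: Jan 1 Saturday, leap
1875: Jan 1 Friday, common
1874: Jan 1 Thursday, common
1873: Jan 1 Wednesday, common
1872: Jan 1 Monday, leap
1871: Jan 1 Sunday, common
1870: Jan 1 Saturday, common
1870 matches on both conditions.

1870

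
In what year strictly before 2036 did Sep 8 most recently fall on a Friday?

2034

From one year to the next, a fixed date's weekday advances by 1, or by 2 when a Feb 29 lies between the two dates.
2036: September 8 is Monday.
2035: Saturday (−2)
2034: Friday (−1)
Sep 8 falls on a Friday in 2034.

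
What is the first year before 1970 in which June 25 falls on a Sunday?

From one year to the next, a fixed date's weekday advances by 1, or by 2 when a Feb 29 lies between the two dates.
1970: June 25 is Thursday.
1969: Wednesday (−1)
1968: Tuesday (−1)
1967: Sunday (−2)
June 25 falls on a Sunday in 1967.

1967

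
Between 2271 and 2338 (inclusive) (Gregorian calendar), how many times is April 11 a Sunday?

9

Track April 11's weekday year by year (advancing +1, or +2 across a Feb 29):
  2271: Tue  2272: Thu (+2)  2273: Fri (+1)  2274: Sat (+1)  2275: Sun (+1) ✓
  2276: Tue (+2)  2277: Wed (+1)  2278: Thu (+1)  2279: Fri (+1)  2280: Sun (+2) ✓
  2281: Mon (+1)  2282: Tue (+1)  2283: Wed (+1)  2284: Fri (+2)  … (40 more years) …
  2325: Sat (+1)  2326: Sun (+1) ✓  2327: Mon (+1)  2328: Wed (+2)  2329: Thu (+1)
  2330: Fri (+1)  2331: Sat (+1)  2332: Mon (+2)  2333: Tue (+1)  2334: Wed (+1)
  2335: Thu (+1)  2336: Sat (+2)  2337: Sun (+1) ✓  2338: Mon (+1)
Sunday years: 2275, 2280, 2286, 2297, 2309, 2315, 2320, 2326, 2337 — 9 in total.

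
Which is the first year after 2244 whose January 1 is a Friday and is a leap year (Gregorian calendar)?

Jan 1 advances by 2 weekdays after a leap year and by 1 after a common year.
2244: Jan 1 is Monday (leap).
2245: Wednesday
2246: Thursday
2247: Friday
2248: Saturday (leap)
2249: Monday
2250: Tuesday
2251: Wednesday
2252: Thursday (leap)
2253: Saturday
2254: Sunday
2255: Monday
2256: Tuesday (leap)
2257: Thursday
2258: Friday
2259: Saturday
2260: Sunday (leap)
2261: Tuesday
2262: Wednesday
2263: Thursday
2264: Friday (leap)
2264 begins on a Friday and is a leap year.

2264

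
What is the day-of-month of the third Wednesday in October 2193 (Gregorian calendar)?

October 1, 2193 is a Tuesday, so the first Wednesday is the 2nd.
The third Wednesday is 2 + 14 = 16.

16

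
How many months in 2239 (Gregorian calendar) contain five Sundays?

4

A month of length L has five Sundays iff its first Sunday is on day ≤ L−28 (so day 1–3 in a 31-day month, 1–2 in a 30-day month, day 1 in a leap February).
Checking each month of 2239: Jan starts Tue (31d); Feb starts Fri (28d); Mar starts Fri (31d) ✓; Apr starts Mon (30d); May starts Wed (31d); Jun starts Sat (30d) ✓; Jul starts Mon (31d); Aug starts Thu (31d); Sep starts Sun (30d) ✓; Oct starts Tue (31d); Nov starts Fri (30d); Dec starts Sun (31d) ✓.
Five-Sunday months: March, June, September, December → 4.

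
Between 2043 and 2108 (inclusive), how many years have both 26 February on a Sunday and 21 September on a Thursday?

7

Check each year's weekday for 26 February and 21 September:
  2043: Thu/Mon  2044: Fri/Wed  2045: Sun/Thu ✓  2046: Mon/Fri  2047: Tue/Sat  2048: Wed/Mon  2049: Fri/Tue  2050: Sat/Wed  2051: Sun/Thu ✓  2052: Mon/Sat  2053: Wed/Sun  2054: Thu/Mon  2055: Fri/Tue  2056: Sat/Thu  …(38 more)…  2095: Sat/Wed  2096: Sun/Fri  2097: Tue/Sat  2098: Wed/Sun  2099: Thu/Mon  2100: Fri/Tue  2101: Sat/Wed  2102: Sun/Thu ✓  2103: Mon/Fri  2104: Tue/Sun  2105: Thu/Mon  2106: Fri/Tue  2107: Sat/Wed  2108: Sun/Fri
Both conditions hold in: 2045, 2051, 2062, 2073, 2079, 2090, 2102 — 7.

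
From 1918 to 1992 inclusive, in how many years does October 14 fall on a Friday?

Track October 14's weekday year by year (advancing +1, or +2 across a Feb 29):
  1918: Mon  1919: Tue (+1)  1920: Thu (+2)  1921: Fri (+1) ✓  1922: Sat (+1)
  1923: Sun (+1)  1924: Tue (+2)  1925: Wed (+1)  1926: Thu (+1)  1927: Fri (+1) ✓
  1928: Sun (+2)  1929: Mon (+1)  1930: Tue (+1)  1931: Wed (+1)  … (47 more years) …
  1979: Sun (+1)  1980: Tue (+2)  1981: Wed (+1)  1982: Thu (+1)  1983: Fri (+1) ✓
  1984: Sun (+2)  1985: Mon (+1)  1986: Tue (+1)  1987: Wed (+1)  1988: Fri (+2) ✓
  1989: Sat (+1)  1990: Sun (+1)  1991: Mon (+1)  1992: Wed (+2)
Friday years: 1921, 1927, 1932, 1938, 1949, 1955, 1960, 1966, 1977, 1983, 1988 — 11 in total.

11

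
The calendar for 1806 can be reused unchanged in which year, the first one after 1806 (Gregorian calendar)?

Two years share a calendar iff Jan 1 falls on the same weekday and both are leap or both are common. 1806: Jan 1 is Wednesday, common year.
1807: Jan 1 Thursday, common
1808: Jan 1 Friday, leap
1809: Jan 1 Sunday, common
1810: Jan 1 Monday, common
1811: Jan 1 Tuesday, common
1812: Jan 1 Wednesday, leap
1813: Jan 1 Friday, common
1814: Jan 1 Saturday, common
1815: Jan 1 Sunday, common
1816: Jan 1 Monday, leap
1817: Jan 1 Wednesday, common
1817 matches on both conditions.

1817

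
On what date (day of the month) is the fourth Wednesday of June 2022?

22

June 1, 2022 is a Wednesday, so the first Wednesday is the 1st.
The fourth Wednesday is 1 + 21 = 22.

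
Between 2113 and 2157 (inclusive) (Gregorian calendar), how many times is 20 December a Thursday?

6

Track 20 December's weekday year by year (advancing +1, or +2 across a Feb 29):
  2113: Wed  2114: Thu (+1) ✓  2115: Fri (+1)  2116: Sun (+2)  2117: Mon (+1)
  2118: Tue (+1)  2119: Wed (+1)  2120: Fri (+2)  2121: Sat (+1)  2122: Sun (+1)
  2123: Mon (+1)  2124: Wed (+2)  2125: Thu (+1) ✓  2126: Fri (+1)  … (17 more years) …
  2144: Sun (+2)  2145: Mon (+1)  2146: Tue (+1)  2147: Wed (+1)  2148: Fri (+2)
  2149: Sat (+1)  2150: Sun (+1)  2151: Mon (+1)  2152: Wed (+2)  2153: Thu (+1) ✓
  2154: Fri (+1)  2155: Sat (+1)  2156: Mon (+2)  2157: Tue (+1)
Thursday years: 2114, 2125, 2131, 2136, 2142, 2153 — 6 in total.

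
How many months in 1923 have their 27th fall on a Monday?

1

Check the 27th of each month of 1923: Jan 27: Sat, Feb 27: Tue, Mar 27: Tue, Apr 27: Fri, May 27: Sun, Jun 27: Wed, Jul 27: Fri, Aug 27: Mon, Sep 27: Thu, Oct 27: Sat, Nov 27: Tue, Dec 27: Thu.
Monday occurs in August — 1 month.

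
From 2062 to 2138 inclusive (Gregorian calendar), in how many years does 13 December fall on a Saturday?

12

Track 13 December's weekday year by year (advancing +1, or +2 across a Feb 29):
  2062: Wed  2063: Thu (+1)  2064: Sat (+2) ✓  2065: Sun (+1)  2066: Mon (+1)
  2067: Tue (+1)  2068: Thu (+2)  2069: Fri (+1)  2070: Sat (+1) ✓  2071: Sun (+1)
  2072: Tue (+2)  2073: Wed (+1)  2074: Thu (+1)  2075: Fri (+1)  … (49 more years) …
  2125: Thu (+1)  2126: Fri (+1)  2127: Sat (+1) ✓  2128: Mon (+2)  2129: Tue (+1)
  2130: Wed (+1)  2131: Thu (+1)  2132: Sat (+2) ✓  2133: Sun (+1)  2134: Mon (+1)
  2135: Tue (+1)  2136: Thu (+2)  2137: Fri (+1)  2138: Sat (+1) ✓
Saturday years: 2064, 2070, 2081, 2087, 2092, 2098, 2104, 2110, 2121, 2127, 2132, 2138 — 12 in total.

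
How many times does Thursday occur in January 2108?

4

January 2108 has 31 days and begins on Sunday.
The first Thursday is January 5.
Thursdays fall on 5, 12, 19, 26 — that's 4.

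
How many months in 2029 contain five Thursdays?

A month of length L has five Thursdays iff its first Thursday is on day ≤ L−28 (so day 1–3 in a 31-day month, 1–2 in a 30-day month, day 1 in a leap February).
Checking each month of 2029: Jan starts Mon (31d); Feb starts Thu (28d); Mar starts Thu (31d) ✓; Apr starts Sun (30d); May starts Tue (31d) ✓; Jun starts Fri (30d); Jul starts Sun (31d); Aug starts Wed (31d) ✓; Sep starts Sat (30d); Oct starts Mon (31d); Nov starts Thu (30d) ✓; Dec starts Sat (31d).
Five-Thursday months: March, May, August, November → 4.

4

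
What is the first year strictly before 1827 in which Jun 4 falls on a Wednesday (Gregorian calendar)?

1823

From one year to the next, a fixed date's weekday advances by 1, or by 2 when a Feb 29 lies between the two dates.
1827: June 4 is Monday.
1826: Sunday (−1)
1825: Saturday (−1)
1824: Friday (−1)
1823: Wednesday (−2)
Jun 4 falls on a Wednesday in 1823.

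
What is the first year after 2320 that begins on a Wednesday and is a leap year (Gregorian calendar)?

Jan 1 advances by 2 weekdays after a leap year and by 1 after a common year.
2320: Jan 1 is Thursday (leap).
2321: Saturday
2322: Sunday
2323: Monday
2324: Tuesday (leap)
2325: Thursday
2326: Friday
2327: Saturday
2328: Sunday (leap)
2329: Tuesday
2330: Wednesday
2331: Thursday
2332: Friday (leap)
2333: Sunday
2334: Monday
2335: Tuesday
2336: Wednesday (leap)
2336 begins on a Wednesday and is a leap year.

2336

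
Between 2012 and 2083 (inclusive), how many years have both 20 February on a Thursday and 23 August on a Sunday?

3

Check each year's weekday for 20 February and 23 August:
  2012: Mon/Thu  2013: Wed/Fri  2014: Thu/Sat  2015: Fri/Sun  2016: Sat/Tue  2017: Mon/Wed  2018: Tue/Thu  2019: Wed/Fri  2020: Thu/Sun ✓  2021: Sat/Mon  2022: Sun/Tue  2023: Mon/Wed  2024: Tue/Fri  2025: Thu/Sat  …(44 more)…  2070: Thu/Sat  2071: Fri/Sun  2072: Sat/Tue  2073: Mon/Wed  2074: Tue/Thu  2075: Wed/Fri  2076: Thu/Sun ✓  2077: Sat/Mon  2078: Sun/Tue  2079: Mon/Wed  2080: Tue/Fri  2081: Thu/Sat  2082: Fri/Sun  2083: Sat/Mon
Both conditions hold in: 2020, 2048, 2076 — 3.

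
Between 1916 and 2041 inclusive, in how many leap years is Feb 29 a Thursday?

4

Leap years in 1916–2041: 32 of them.
Feb 29 weekday advances by 5 (mod 7) from one leap year to the next four years later (or differs when a century non-leap intervenes).
Leap-day weekdays: 1916:Tue 1920:Sun 1924:Fri 1928:Wed 1932:Mon 1936:Sat 1940:Thu✓ 1944:Tue 1948:Sun 1952:Fri 1956:Wed 1960:Mon 1964:Sat …(6 more)… 1992:Sat 1996:Thu✓ 2000:Tue 2004:Sun 2008:Fri 2012:Wed 2016:Mon 2020:Sat 2024:Thu✓ 2028:Tue 2032:Sun 2036:Fri 2040:Wed
Thursday: 1940, 1968, 1996, 2024 → 4.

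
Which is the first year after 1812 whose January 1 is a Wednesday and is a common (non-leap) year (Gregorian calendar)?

Jan 1 advances by 2 weekdays after a leap year and by 1 after a common year.
1812: Jan 1 is Wednesday (leap).
1813: Friday
1814: Saturday
1815: Sunday
1816: Monday (leap)
1817: Wednesday
1817 begins on a Wednesday and is a common year.

1817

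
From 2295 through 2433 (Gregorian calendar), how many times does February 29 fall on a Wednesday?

4

Leap years in 2295–2433: 34 of them.
Feb 29 weekday advances by 5 (mod 7) from one leap year to the next four years later (or differs when a century non-leap intervenes).
Leap-day weekdays: 2296:Sat 2304:Mon 2308:Sat 2312:Thu 2316:Tue 2320:Sun 2324:Fri 2328:Wed✓ 2332:Mon 2336:Sat 2340:Thu 2344:Tue 2348:Sun …(8 more)… 2384:Wed✓ 2388:Mon 2392:Sat 2396:Thu 2400:Tue 2404:Sun 2408:Fri 2412:Wed✓ 2416:Mon 2420:Sat 2424:Thu 2428:Tue 2432:Sun
Wednesday: 2328, 2356, 2384, 2412 → 4.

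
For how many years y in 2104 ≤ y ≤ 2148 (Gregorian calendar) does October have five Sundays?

19

October has 31 days; it has five Sundays when Sunday falls among the first (month-length − 28) days — i.e. when October 1 is one of Sunday/Saturday/Friday.
October 1 by year: 2104:Wed 2105:Thu 2106:Fri✓ 2107:Sat✓ 2108:Mon 2109:Tue 2110:Wed 2111:Thu 2112:Sat✓ 2113:Sun✓ 2114:Mon 2115:Tue 2116:Thu 2117:Fri✓ 2118:Sat✓ …(15 more)… 2134:Fri✓ 2135:Sat✓ 2136:Mon 2137:Tue 2138:Wed 2139:Thu 2140:Sat✓ 2141:Sun✓ 2142:Mon 2143:Tue 2144:Thu 2145:Fri✓ 2146:Sat✓ 2147:Sun✓ 2148:Tue
Years with five Sundays: 2106, 2107, 2112, 2113, 2117, 2118, 2119, 2123, 2124, 2128, 2129, 2130, 2134, 2135, 2140, 2141, 2145, 2146, 2147 → 19.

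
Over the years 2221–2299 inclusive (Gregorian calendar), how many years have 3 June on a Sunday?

12

Track 3 June's weekday year by year (advancing +1, or +2 across a Feb 29):
  2221: Sun ✓  2222: Mon (+1)  2223: Tue (+1)  2224: Thu (+2)  2225: Fri (+1)
  2226: Sat (+1)  2227: Sun (+1) ✓  2228: Tue (+2)  2229: Wed (+1)  2230: Thu (+1)
  2231: Fri (+1)  2232: Sun (+2) ✓  2233: Mon (+1)  2234: Tue (+1)  … (51 more years) …
  2286: Thu (+1)  2287: Fri (+1)  2288: Sun (+2) ✓  2289: Mon (+1)  2290: Tue (+1)
  2291: Wed (+1)  2292: Fri (+2)  2293: Sat (+1)  2294: Sun (+1) ✓  2295: Mon (+1)
  2296: Wed (+2)  2297: Thu (+1)  2298: Fri (+1)  2299: Sat (+1)
Sunday years: 2221, 2227, 2232, 2238, 2249, 2255, 2260, 2266, 2277, 2283, 2288, 2294 — 12 in total.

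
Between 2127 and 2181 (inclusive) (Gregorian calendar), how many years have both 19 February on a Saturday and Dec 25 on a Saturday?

0

Check each year's weekday for 19 February and Dec 25:
  2127: Wed/Thu  2128: Thu/Sat  2129: Sat/Sun  2130: Sun/Mon  2131: Mon/Tue  2132: Tue/Thu  2133: Thu/Fri  2134: Fri/Sat  2135: Sat/Sun  2136: Sun/Tue  2137: Tue/Wed  2138: Wed/Thu  2139: Thu/Fri  2140: Fri/Sun  …(27 more)…  2168: Fri/Sun  2169: Sun/Mon  2170: Mon/Tue  2171: Tue/Wed  2172: Wed/Fri  2173: Fri/Sat  2174: Sat/Sun  2175: Sun/Mon  2176: Mon/Wed  2177: Wed/Thu  2178: Thu/Fri  2179: Fri/Sat  2180: Sat/Mon  2181: Mon/Tue
Both conditions hold in: no year — 0.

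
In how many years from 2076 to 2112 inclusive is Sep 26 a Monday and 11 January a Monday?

1

Check each year's weekday for Sep 26 and 11 January:
  2076: Sat/Sat  2077: Sun/Mon  2078: Mon/Tue  2079: Tue/Wed  2080: Thu/Thu  2081: Fri/Sat  2082: Sat/Sun  2083: Sun/Mon  2084: Tue/Tue  2085: Wed/Thu  2086: Thu/Fri  2087: Fri/Sat  2088: Sun/Sun  2089: Mon/Tue  …(9 more)…  2099: Sat/Sun  2100: Sun/Mon  2101: Mon/Tue  2102: Tue/Wed  2103: Wed/Thu  2104: Fri/Fri  2105: Sat/Sun  2106: Sun/Mon  2107: Mon/Tue  2108: Wed/Wed  2109: Thu/Fri  2110: Fri/Sat  2111: Sat/Sun  2112: Mon/Mon ✓
Both conditions hold in: 2112 — 1.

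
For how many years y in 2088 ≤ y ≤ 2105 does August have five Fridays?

7

August has 31 days; it has five Fridays when Friday falls among the first (month-length − 28) days — i.e. when August 1 is one of Friday/Thursday/Wednesday.
August 1 by year: 2088:Sun 2089:Mon 2090:Tue 2091:Wed✓ 2092:Fri✓ 2093:Sat 2094:Sun 2095:Mon 2096:Wed✓ 2097:Thu✓ 2098:Fri✓ 2099:Sat 2100:Sun 2101:Mon 2102:Tue 2103:Wed✓ 2104:Fri✓ 2105:Sat
Years with five Fridays: 2091, 2092, 2096, 2097, 2098, 2103, 2104 → 7.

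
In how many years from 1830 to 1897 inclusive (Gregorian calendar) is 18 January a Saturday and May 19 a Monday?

7

Check each year's weekday for 18 January and May 19:
  1830: Mon/Wed  1831: Tue/Thu  1832: Wed/Sat  1833: Fri/Sun  1834: Sat/Mon ✓  1835: Sun/Tue  1836: Mon/Thu  1837: Wed/Fri  1838: Thu/Sat  1839: Fri/Sun  1840: Sat/Tue  1841: Mon/Wed  1842: Tue/Thu  1843: Wed/Fri  …(40 more)…  1884: Fri/Mon  1885: Sun/Tue  1886: Mon/Wed  1887: Tue/Thu  1888: Wed/Sat  1889: Fri/Sun  1890: Sat/Mon ✓  1891: Sun/Tue  1892: Mon/Thu  1893: Wed/Fri  1894: Thu/Sat  1895: Fri/Sun  1896: Sat/Tue  1897: Mon/Wed
Both conditions hold in: 1834, 1845, 1851, 1862, 1873, 1879, 1890 — 7.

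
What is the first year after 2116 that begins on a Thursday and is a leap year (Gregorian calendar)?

Jan 1 advances by 2 weekdays after a leap year and by 1 after a common year.
2116: Jan 1 is Wednesday (leap).
2117: Friday
2118: Saturday
2119: Sunday
2120: Monday (leap)
2121: Wednesday
2122: Thursday
2123: Friday
2124: Saturday (leap)
2125: Monday
2126: Tuesday
2127: Wednesday
2128: Thursday (leap)
2128 begins on a Thursday and is a leap year.

2128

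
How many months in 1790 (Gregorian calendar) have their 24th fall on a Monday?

1

Check the 24th of each month of 1790: Jan 24: Sun, Feb 24: Wed, Mar 24: Wed, Apr 24: Sat, May 24: Mon, Jun 24: Thu, Jul 24: Sat, Aug 24: Tue, Sep 24: Fri, Oct 24: Sun, Nov 24: Wed, Dec 24: Fri.
Monday occurs in May — 1 month.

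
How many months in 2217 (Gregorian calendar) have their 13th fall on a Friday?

Check the 13th of each month of 2217: Jan 13: Mon, Feb 13: Thu, Mar 13: Thu, Apr 13: Sun, May 13: Tue, Jun 13: Fri, Jul 13: Sun, Aug 13: Wed, Sep 13: Sat, Oct 13: Mon, Nov 13: Thu, Dec 13: Sat.
Friday occurs in June — 1 month.

1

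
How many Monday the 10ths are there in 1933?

2

Check the 10th of each month of 1933: Jan 10: Tue, Feb 10: Fri, Mar 10: Fri, Apr 10: Mon, May 10: Wed, Jun 10: Sat, Jul 10: Mon, Aug 10: Thu, Sep 10: Sun, Oct 10: Tue, Nov 10: Fri, Dec 10: Sun.
Monday occurs in April, July — 2 months.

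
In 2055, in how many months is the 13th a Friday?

Check the 13th of each month of 2055: Jan 13: Wed, Feb 13: Sat, Mar 13: Sat, Apr 13: Tue, May 13: Thu, Jun 13: Sun, Jul 13: Tue, Aug 13: Fri, Sep 13: Mon, Oct 13: Wed, Nov 13: Sat, Dec 13: Mon.
Friday occurs in August — 1 month.

1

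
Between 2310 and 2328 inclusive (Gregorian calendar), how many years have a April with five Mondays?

April has 30 days; it has five Mondays when Monday falls among the first (month-length − 28) days — i.e. when April 1 is one of Monday/Sunday.
April 1 by year: 2310:Fri 2311:Sat 2312:Mon✓ 2313:Tue 2314:Wed 2315:Thu 2316:Sat 2317:Sun✓ 2318:Mon✓ 2319:Tue 2320:Thu 2321:Fri 2322:Sat 2323:Sun✓ 2324:Tue 2325:Wed 2326:Thu 2327:Fri 2328:Sun✓
Years with five Mondays: 2312, 2317, 2318, 2323, 2328 → 5.

5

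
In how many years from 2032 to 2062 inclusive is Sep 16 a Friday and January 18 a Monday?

1

Check each year's weekday for Sep 16 and January 18:
  2032: Thu/Sun  2033: Fri/Tue  2034: Sat/Wed  2035: Sun/Thu  2036: Tue/Fri  2037: Wed/Sun  2038: Thu/Mon  2039: Fri/Tue  2040: Sun/Wed  2041: Mon/Fri  2042: Tue/Sat  2043: Wed/Sun  2044: Fri/Mon ✓  2045: Sat/Wed  …(3 more)…  2049: Thu/Mon  2050: Fri/Tue  2051: Sat/Wed  2052: Mon/Thu  2053: Tue/Sat  2054: Wed/Sun  2055: Thu/Mon  2056: Sat/Tue  2057: Sun/Thu  2058: Mon/Fri  2059: Tue/Sat  2060: Thu/Sun  2061: Fri/Tue  2062: Sat/Wed
Both conditions hold in: 2044 — 1.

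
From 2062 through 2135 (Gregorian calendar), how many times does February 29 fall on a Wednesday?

3

Leap years in 2062–2135: 17 of them.
Feb 29 weekday advances by 5 (mod 7) from one leap year to the next four years later (or differs when a century non-leap intervenes).
Leap-day weekdays: 2064:Fri 2068:Wed✓ 2072:Mon 2076:Sat 2080:Thu 2084:Tue 2088:Sun 2092:Fri 2096:Wed✓ 2104:Fri 2108:Wed✓ 2112:Mon 2116:Sat 2120:Thu 2124:Tue 2128:Sun 2132:Fri
Wednesday: 2068, 2096, 2108 → 3.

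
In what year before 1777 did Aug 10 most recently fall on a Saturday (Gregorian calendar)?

From one year to the next, a fixed date's weekday advances by 1, or by 2 when a Feb 29 lies between the two dates.
1777: August 10 is Sunday.
1776: Saturday (−1)
Aug 10 falls on a Saturday in 1776.

1776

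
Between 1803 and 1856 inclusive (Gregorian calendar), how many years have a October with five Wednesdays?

October has 31 days; it has five Wednesdays when Wednesday falls among the first (month-length − 28) days — i.e. when October 1 is one of Wednesday/Tuesday/Monday.
October 1 by year: 1803:Sat 1804:Mon✓ 1805:Tue✓ 1806:Wed✓ 1807:Thu 1808:Sat 1809:Sun 1810:Mon✓ 1811:Tue✓ 1812:Thu 1813:Fri 1814:Sat 1815:Sun 1816:Tue✓ 1817:Wed✓ …(24 more)… 1842:Sat 1843:Sun 1844:Tue✓ 1845:Wed✓ 1846:Thu 1847:Fri 1848:Sun 1849:Mon✓ 1850:Tue✓ 1851:Wed✓ 1852:Fri 1853:Sat 1854:Sun 1855:Mon✓ 1856:Wed✓
Years with five Wednesdays: 1804, 1805, 1806, 1810, 1811, 1816, 1817, 1821, 1822, 1823, 1827, 1828, 1832, 1833, 1834, 1838, 1839, 1844, 1845, 1849, 1850, 1851, 1855, 1856 → 24.

24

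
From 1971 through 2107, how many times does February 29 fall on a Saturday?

4

Leap years in 1971–2107: 33 of them.
Feb 29 weekday advances by 5 (mod 7) from one leap year to the next four years later (or differs when a century non-leap intervenes).
Leap-day weekdays: 1972:Tue 1976:Sun 1980:Fri 1984:Wed 1988:Mon 1992:Sat✓ 1996:Thu 2000:Tue 2004:Sun 2008:Fri 2012:Wed 2016:Mon 2020:Sat✓ …(7 more)… 2052:Thu 2056:Tue 2060:Sun 2064:Fri 2068:Wed 2072:Mon 2076:Sat✓ 2080:Thu 2084:Tue 2088:Sun 2092:Fri 2096:Wed 2104:Fri
Saturday: 1992, 2020, 2048, 2076 → 4.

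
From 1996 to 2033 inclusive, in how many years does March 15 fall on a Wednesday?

5

Track March 15's weekday year by year (advancing +1, or +2 across a Feb 29):
  1996: Fri  1997: Sat (+1)  1998: Sun (+1)  1999: Mon (+1)  2000: Wed (+2) ✓
  2001: Thu (+1)  2002: Fri (+1)  2003: Sat (+1)  2004: Mon (+2)  2005: Tue (+1)
  2006: Wed (+1) ✓  2007: Thu (+1)  2008: Sat (+2)  2009: Sun (+1)  … (10 more years) …
  2020: Sun (+2)  2021: Mon (+1)  2022: Tue (+1)  2023: Wed (+1) ✓  2024: Fri (+2)
  2025: Sat (+1)  2026: Sun (+1)  2027: Mon (+1)  2028: Wed (+2) ✓  2029: Thu (+1)
  2030: Fri (+1)  2031: Sat (+1)  2032: Mon (+2)  2033: Tue (+1)
Wednesday years: 2000, 2006, 2017, 2023, 2028 — 5 in total.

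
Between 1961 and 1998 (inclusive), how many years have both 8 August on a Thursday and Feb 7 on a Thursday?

4

Check each year's weekday for 8 August and Feb 7:
  1961: Tue/Tue  1962: Wed/Wed  1963: Thu/Thu ✓  1964: Sat/Fri  1965: Sun/Sun  1966: Mon/Mon  1967: Tue/Tue  1968: Thu/Wed  1969: Fri/Fri  1970: Sat/Sat  1971: Sun/Sun  1972: Tue/Mon  1973: Wed/Wed  1974: Thu/Thu ✓  …(10 more)…  1985: Thu/Thu ✓  1986: Fri/Fri  1987: Sat/Sat  1988: Mon/Sun  1989: Tue/Tue  1990: Wed/Wed  1991: Thu/Thu ✓  1992: Sat/Fri  1993: Sun/Sun  1994: Mon/Mon  1995: Tue/Tue  1996: Thu/Wed  1997: Fri/Fri  1998: Sat/Sat
Both conditions hold in: 1963, 1974, 1985, 1991 — 4.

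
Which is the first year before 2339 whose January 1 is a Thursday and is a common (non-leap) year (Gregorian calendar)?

2331

Jan 1 advances by 2 weekdays after a leap year and by 1 after a common year.
2339: Jan 1 is Sunday.
2338: Saturday
2337: Friday
2336: Wednesday (leap)
2335: Tuesday
2334: Monday
2333: Sunday
2332: Friday (leap)
2331: Thursday
2331 begins on a Thursday and is a common year.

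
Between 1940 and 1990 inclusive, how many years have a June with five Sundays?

15

June has 30 days; it has five Sundays when Sunday falls among the first (month-length − 28) days — i.e. when June 1 is one of Sunday/Saturday.
June 1 by year: 1940:Sat✓ 1941:Sun✓ 1942:Mon 1943:Tue 1944:Thu 1945:Fri 1946:Sat✓ 1947:Sun✓ 1948:Tue 1949:Wed 1950:Thu 1951:Fri 1952:Sun✓ 1953:Mon 1954:Tue …(21 more)… 1976:Tue 1977:Wed 1978:Thu 1979:Fri 1980:Sun✓ 1981:Mon 1982:Tue 1983:Wed 1984:Fri 1985:Sat✓ 1986:Sun✓ 1987:Mon 1988:Wed 1989:Thu 1990:Fri
Years with five Sundays: 1940, 1941, 1946, 1947, 1952, 1957, 1958, 1963, 1968, 1969, 1974, 1975, 1980, 1985, 1986 → 15.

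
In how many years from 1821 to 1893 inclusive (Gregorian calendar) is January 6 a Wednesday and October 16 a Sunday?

Check each year's weekday for January 6 and October 16:
  1821: Sat/Tue  1822: Sun/Wed  1823: Mon/Thu  1824: Tue/Sat  1825: Thu/Sun  1826: Fri/Mon  1827: Sat/Tue  1828: Sun/Thu  1829: Tue/Fri  1830: Wed/Sat  1831: Thu/Sun  1832: Fri/Tue  1833: Sun/Wed  1834: Mon/Thu  …(45 more)…  1880: Tue/Sat  1881: Thu/Sun  1882: Fri/Mon  1883: Sat/Tue  1884: Sun/Thu  1885: Tue/Fri  1886: Wed/Sat  1887: Thu/Sun  1888: Fri/Tue  1889: Sun/Wed  1890: Mon/Thu  1891: Tue/Fri  1892: Wed/Sun ✓  1893: Fri/Mon
Both conditions hold in: 1836, 1864, 1892 — 3.

3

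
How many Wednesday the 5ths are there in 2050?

2

Check the 5th of each month of 2050: Jan 5: Wed, Feb 5: Sat, Mar 5: Sat, Apr 5: Tue, May 5: Thu, Jun 5: Sun, Jul 5: Tue, Aug 5: Fri, Sep 5: Mon, Oct 5: Wed, Nov 5: Sat, Dec 5: Mon.
Wednesday occurs in January, October — 2 months.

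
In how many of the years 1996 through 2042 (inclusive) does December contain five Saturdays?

December has 31 days; it has five Saturdays when Saturday falls among the first (month-length − 28) days — i.e. when December 1 is one of Saturday/Friday/Thursday.
December 1 by year: 1996:Sun 1997:Mon 1998:Tue 1999:Wed 2000:Fri✓ 2001:Sat✓ 2002:Sun 2003:Mon 2004:Wed 2005:Thu✓ 2006:Fri✓ 2007:Sat✓ 2008:Mon 2009:Tue 2010:Wed …(17 more)… 2028:Fri✓ 2029:Sat✓ 2030:Sun 2031:Mon 2032:Wed 2033:Thu✓ 2034:Fri✓ 2035:Sat✓ 2036:Mon 2037:Tue 2038:Wed 2039:Thu✓ 2040:Sat✓ 2041:Sun 2042:Mon
Years with five Saturdays: 2000, 2001, 2005, 2006, 2007, 2011, 2012, 2016, 2017, 2018, 2022, 2023, 2028, 2029, 2033, 2034, 2035, 2039, 2040 → 19.

19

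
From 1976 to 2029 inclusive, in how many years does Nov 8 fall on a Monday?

Track Nov 8's weekday year by year (advancing +1, or +2 across a Feb 29):
  1976: Mon ✓  1977: Tue (+1)  1978: Wed (+1)  1979: Thu (+1)  1980: Sat (+2)
  1981: Sun (+1)  1982: Mon (+1) ✓  1983: Tue (+1)  1984: Thu (+2)  1985: Fri (+1)
  1986: Sat (+1)  1987: Sun (+1)  1988: Tue (+2)  1989: Wed (+1)  … (26 more years) …
  2016: Tue (+2)  2017: Wed (+1)  2018: Thu (+1)  2019: Fri (+1)  2020: Sun (+2)
  2021: Mon (+1) ✓  2022: Tue (+1)  2023: Wed (+1)  2024: Fri (+2)  2025: Sat (+1)
  2026: Sun (+1)  2027: Mon (+1) ✓  2028: Wed (+2)  2029: Thu (+1)
Monday years: 1976, 1982, 1993, 1999, 2004, 2010, 2021, 2027 — 8 in total.

8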